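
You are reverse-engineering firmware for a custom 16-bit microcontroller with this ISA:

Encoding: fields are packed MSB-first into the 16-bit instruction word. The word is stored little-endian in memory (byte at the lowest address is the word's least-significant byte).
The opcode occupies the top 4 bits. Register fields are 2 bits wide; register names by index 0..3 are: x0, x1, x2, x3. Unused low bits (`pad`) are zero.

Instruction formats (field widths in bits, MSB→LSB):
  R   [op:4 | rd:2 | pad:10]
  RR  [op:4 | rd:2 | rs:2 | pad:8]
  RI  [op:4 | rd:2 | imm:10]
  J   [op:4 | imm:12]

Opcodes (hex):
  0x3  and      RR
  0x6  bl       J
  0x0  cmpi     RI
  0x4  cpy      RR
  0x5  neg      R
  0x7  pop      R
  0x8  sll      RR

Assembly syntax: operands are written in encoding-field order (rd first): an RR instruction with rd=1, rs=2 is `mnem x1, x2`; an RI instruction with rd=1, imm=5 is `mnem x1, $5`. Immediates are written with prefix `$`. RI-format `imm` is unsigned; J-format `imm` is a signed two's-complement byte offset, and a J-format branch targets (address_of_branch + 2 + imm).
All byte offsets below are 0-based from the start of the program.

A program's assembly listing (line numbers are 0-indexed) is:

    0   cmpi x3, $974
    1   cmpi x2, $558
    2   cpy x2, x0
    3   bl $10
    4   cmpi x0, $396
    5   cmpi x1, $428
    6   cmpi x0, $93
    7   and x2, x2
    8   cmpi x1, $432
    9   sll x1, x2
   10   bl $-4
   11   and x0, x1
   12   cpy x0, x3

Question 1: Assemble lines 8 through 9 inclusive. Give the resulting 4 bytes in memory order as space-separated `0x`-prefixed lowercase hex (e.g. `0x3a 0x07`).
line 8 (cmpi): pack op=0x0:4|rd=1:2|imm=432:10 = 0x05b0; little→ b0 05
line 9 (sll): pack op=0x8:4|rd=1:2|rs=2:2|pad=0:8 = 0x8600; little→ 00 86

0xb0 0x05 0x00 0x86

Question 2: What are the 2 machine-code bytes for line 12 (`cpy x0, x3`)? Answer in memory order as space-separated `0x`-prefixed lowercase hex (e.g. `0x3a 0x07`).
0x00 0x43

line 12 (cpy): pack op=0x4:4|rd=0:2|rs=3:2|pad=0:8 = 0x4300; little→ 00 43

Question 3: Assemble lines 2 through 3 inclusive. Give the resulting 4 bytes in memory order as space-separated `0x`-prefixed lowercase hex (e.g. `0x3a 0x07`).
0x00 0x48 0x0a 0x60

line 2 (cpy): pack op=0x4:4|rd=2:2|rs=0:2|pad=0:8 = 0x4800; little→ 00 48
line 3 (bl): pack op=0x6:4|imm=10:12 = 0x600a; little→ 0a 60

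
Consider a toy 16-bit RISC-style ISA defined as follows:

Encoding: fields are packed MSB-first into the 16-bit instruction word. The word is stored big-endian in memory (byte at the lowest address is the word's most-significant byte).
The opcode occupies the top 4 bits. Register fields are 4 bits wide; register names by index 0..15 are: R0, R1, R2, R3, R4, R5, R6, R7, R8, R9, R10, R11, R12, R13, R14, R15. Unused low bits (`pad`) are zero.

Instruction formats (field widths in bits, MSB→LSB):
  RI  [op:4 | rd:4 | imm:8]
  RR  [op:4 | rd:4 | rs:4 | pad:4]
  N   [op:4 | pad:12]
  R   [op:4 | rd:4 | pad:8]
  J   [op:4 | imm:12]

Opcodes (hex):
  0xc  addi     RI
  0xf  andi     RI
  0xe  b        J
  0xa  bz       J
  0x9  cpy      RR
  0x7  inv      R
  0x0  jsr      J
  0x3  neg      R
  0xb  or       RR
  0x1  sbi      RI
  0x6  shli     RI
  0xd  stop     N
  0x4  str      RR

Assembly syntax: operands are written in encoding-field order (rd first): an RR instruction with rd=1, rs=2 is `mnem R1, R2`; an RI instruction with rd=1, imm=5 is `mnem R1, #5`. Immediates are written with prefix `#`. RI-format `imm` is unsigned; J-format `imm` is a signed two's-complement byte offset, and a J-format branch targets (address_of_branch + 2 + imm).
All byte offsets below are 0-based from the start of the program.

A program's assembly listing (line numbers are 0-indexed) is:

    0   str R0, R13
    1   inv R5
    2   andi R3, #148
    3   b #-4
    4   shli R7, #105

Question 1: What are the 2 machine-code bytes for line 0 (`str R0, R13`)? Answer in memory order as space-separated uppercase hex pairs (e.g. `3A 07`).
40 D0

line 0 (str): pack op=0x4:4|rd=0:4|rs=13:4|pad=0:4 = 0x40d0; big→ 40 d0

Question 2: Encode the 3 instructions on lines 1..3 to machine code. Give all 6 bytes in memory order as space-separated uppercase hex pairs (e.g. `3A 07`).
line 1 (inv): pack op=0x7:4|rd=5:4|pad=0:8 = 0x7500; big→ 75 00
line 2 (andi): pack op=0xf:4|rd=3:4|imm=148:8 = 0xf394; big→ f3 94
line 3 (b): pack op=0xe:4|imm=-4:12 = 0xeffc; big→ ef fc

75 00 F3 94 EF FC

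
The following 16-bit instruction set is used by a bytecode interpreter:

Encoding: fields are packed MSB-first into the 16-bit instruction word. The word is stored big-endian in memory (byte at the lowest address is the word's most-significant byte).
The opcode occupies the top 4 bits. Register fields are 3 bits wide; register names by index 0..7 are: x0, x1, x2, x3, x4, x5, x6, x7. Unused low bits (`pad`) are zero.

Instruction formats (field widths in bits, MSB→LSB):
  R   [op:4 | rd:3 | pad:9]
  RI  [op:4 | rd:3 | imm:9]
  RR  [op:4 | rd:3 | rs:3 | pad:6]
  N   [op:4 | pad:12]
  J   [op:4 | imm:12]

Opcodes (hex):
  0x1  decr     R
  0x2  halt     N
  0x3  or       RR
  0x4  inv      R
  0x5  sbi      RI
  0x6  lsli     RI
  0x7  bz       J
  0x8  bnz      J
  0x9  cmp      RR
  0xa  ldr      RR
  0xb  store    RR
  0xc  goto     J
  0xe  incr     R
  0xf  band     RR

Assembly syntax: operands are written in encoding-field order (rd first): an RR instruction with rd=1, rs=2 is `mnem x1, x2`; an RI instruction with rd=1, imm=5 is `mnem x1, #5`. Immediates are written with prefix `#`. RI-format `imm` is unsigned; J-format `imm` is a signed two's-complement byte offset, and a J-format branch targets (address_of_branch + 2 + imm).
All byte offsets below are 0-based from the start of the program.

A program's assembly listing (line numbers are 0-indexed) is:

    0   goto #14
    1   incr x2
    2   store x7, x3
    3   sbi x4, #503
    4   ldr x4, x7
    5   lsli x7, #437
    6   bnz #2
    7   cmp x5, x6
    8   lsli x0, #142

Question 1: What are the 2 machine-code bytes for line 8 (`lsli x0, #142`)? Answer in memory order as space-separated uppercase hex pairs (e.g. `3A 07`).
line 8 (lsli): pack op=0x6:4|rd=0:3|imm=142:9 = 0x608e; big→ 60 8e

60 8E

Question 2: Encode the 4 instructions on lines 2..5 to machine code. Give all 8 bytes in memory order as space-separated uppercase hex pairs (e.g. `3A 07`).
BE C0 59 F7 A9 C0 6F B5

L2: store op=0xb:4|rd=7:3|rs=3:3|pad=0:6 ⇒ 0xbec0 ⇒ big be c0
L3: sbi op=0x5:4|rd=4:3|imm=503:9 ⇒ 0x59f7 ⇒ big 59 f7
L4: ldr op=0xa:4|rd=4:3|rs=7:3|pad=0:6 ⇒ 0xa9c0 ⇒ big a9 c0
L5: lsli op=0x6:4|rd=7:3|imm=437:9 ⇒ 0x6fb5 ⇒ big 6f b5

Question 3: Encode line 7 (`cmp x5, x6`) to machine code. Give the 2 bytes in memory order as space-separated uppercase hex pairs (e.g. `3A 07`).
7. cmp fields op=0x9:4|rd=5:3|rs=6:3|pad=0:6 → word 9b80h → 9b 80

9B 80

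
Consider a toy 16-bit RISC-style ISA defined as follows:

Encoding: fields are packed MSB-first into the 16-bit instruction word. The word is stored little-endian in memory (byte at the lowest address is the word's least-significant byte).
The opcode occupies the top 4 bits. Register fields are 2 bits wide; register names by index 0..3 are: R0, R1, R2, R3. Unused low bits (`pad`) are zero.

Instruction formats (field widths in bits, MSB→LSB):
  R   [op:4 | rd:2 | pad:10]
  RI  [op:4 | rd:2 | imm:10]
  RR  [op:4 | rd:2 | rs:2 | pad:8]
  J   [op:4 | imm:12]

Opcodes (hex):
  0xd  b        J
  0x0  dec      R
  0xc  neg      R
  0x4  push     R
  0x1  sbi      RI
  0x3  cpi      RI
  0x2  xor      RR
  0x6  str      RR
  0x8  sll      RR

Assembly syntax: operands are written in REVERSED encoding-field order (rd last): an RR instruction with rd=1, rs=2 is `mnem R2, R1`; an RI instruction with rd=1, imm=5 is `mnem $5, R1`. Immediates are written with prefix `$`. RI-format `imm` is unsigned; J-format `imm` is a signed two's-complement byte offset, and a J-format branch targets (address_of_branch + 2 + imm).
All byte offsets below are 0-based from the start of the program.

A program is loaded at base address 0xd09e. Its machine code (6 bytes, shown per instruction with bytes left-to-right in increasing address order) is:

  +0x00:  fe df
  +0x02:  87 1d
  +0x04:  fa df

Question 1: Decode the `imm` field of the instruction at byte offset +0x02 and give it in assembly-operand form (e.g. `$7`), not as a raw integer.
$391

@+02  little-endian(87 1d) = 0x1d87
  opcode bits[15:12]=0x1: sbi/RI
  rd: (w>>10)&0x3=0x3 → R3
  imm: (w>>0)&0x3ff=0x187 → $391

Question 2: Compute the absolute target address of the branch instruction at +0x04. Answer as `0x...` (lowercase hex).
off 0x04: read fa df as little → 0xdffa
  top 4b → 0xd → b [J]
  [11:0] imm=4090 (s12→-6) = $-6
  target = base 0xd09e + off 0x04 + 2 + imm -6 = 0xd09e

0xd09e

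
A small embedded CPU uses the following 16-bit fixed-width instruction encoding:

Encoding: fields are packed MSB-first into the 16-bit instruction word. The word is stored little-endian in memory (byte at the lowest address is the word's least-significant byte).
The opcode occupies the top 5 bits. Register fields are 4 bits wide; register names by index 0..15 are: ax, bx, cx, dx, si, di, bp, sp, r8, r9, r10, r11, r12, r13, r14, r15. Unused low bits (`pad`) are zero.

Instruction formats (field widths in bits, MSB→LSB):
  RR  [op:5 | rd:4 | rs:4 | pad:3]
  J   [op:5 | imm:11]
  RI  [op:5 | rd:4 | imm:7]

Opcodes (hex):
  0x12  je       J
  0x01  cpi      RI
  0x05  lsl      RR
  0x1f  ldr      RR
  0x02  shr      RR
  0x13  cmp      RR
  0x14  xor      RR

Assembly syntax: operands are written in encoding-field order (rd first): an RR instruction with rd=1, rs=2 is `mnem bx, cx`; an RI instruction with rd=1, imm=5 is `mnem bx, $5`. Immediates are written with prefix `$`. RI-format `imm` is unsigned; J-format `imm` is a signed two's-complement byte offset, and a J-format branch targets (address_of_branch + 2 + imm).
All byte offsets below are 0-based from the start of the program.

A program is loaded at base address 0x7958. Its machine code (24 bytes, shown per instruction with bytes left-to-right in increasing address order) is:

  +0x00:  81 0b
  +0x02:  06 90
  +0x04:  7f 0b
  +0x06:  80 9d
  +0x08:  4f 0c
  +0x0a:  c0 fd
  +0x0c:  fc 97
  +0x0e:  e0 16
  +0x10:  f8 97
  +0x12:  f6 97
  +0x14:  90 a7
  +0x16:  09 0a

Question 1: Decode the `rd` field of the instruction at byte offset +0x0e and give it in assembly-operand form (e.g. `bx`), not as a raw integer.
off 0x0e: read e0 16 as little → 0x16e0
  top 5b → 0x2 → shr [RR]
  [10:7] rd=13 = r13
  [6:3] rs=12 = r12

r13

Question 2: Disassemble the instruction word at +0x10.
je $-8

off 0x10: read f8 97 as little → 0x97f8
  top 5b → 0x12 → je [J]
  imm: (w>>0)&0x7ff=0x7f8 (s11→-8) → $-8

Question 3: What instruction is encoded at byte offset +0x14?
+0x14: 90 a7 ⇒ word 0xa790 (little)
  top 5b → 0x14 → xor [RR]
  rd@[10:7]=0xf ⇒ r15
  rs@[6:3]=0x2 ⇒ cx

xor r15, cx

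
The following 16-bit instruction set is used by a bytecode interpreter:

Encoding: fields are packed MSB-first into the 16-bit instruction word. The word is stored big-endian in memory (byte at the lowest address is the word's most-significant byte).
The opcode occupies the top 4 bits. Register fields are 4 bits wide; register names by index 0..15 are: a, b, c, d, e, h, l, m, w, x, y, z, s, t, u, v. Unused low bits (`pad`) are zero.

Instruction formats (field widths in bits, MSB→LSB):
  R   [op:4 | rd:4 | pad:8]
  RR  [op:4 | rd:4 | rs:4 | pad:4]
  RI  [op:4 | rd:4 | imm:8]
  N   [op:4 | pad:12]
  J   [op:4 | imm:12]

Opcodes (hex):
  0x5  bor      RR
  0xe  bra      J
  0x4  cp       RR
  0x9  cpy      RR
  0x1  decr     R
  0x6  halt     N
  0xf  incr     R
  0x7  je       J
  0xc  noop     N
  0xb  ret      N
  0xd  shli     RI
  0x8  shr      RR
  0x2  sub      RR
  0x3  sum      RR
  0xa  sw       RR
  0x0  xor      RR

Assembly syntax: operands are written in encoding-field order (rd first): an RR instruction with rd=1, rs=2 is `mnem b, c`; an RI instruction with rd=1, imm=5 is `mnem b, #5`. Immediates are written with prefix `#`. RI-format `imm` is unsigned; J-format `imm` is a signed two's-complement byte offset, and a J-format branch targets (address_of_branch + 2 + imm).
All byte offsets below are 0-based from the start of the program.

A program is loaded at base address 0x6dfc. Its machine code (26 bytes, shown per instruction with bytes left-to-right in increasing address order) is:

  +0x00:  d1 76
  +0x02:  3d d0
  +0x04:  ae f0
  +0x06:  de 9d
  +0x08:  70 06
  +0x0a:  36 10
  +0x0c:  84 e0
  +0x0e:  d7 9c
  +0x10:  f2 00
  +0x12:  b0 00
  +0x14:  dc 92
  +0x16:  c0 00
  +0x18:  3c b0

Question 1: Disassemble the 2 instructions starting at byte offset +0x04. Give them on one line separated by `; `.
sw u, v; shli u, #157

off 0x04: read ae f0 as big → 0xaef0
  op=0xaef0>>12=0xa ⇒ sw (RR)
  rd: (w>>8)&0xf=0xe → u
  rs: (w>>4)&0xf=0xf → v
off 0x06: read de 9d as big → 0xde9d
  op=0xde9d>>12=0xd ⇒ shli (RI)
  rd: (w>>8)&0xf=0xe → u
  imm: (w>>0)&0xff=0x9d → #157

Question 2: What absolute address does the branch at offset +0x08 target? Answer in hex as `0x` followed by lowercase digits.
0x6e0c

+0x08: 70 06 ⇒ word 0x7006 (big)
  top 4b → 0x7 → je [J]
  [11:0] imm=6 = #6
  target = base 0x6dfc + off 0x08 + 2 + imm 6 = 0x6e0c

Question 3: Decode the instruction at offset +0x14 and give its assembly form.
shli s, #146

[14] dc 92 → 0xdc92
  op=0xdc92>>12=0xd ⇒ shli (RI)
  [11:8] rd=12 = s
  [7:0] imm=146 = #146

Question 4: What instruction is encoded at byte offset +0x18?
sum s, z

+0x18: 3c b0 ⇒ word 0x3cb0 (big)
  top 4b → 0x3 → sum [RR]
  rd@[11:8]=0xc ⇒ s
  rs@[7:4]=0xb ⇒ z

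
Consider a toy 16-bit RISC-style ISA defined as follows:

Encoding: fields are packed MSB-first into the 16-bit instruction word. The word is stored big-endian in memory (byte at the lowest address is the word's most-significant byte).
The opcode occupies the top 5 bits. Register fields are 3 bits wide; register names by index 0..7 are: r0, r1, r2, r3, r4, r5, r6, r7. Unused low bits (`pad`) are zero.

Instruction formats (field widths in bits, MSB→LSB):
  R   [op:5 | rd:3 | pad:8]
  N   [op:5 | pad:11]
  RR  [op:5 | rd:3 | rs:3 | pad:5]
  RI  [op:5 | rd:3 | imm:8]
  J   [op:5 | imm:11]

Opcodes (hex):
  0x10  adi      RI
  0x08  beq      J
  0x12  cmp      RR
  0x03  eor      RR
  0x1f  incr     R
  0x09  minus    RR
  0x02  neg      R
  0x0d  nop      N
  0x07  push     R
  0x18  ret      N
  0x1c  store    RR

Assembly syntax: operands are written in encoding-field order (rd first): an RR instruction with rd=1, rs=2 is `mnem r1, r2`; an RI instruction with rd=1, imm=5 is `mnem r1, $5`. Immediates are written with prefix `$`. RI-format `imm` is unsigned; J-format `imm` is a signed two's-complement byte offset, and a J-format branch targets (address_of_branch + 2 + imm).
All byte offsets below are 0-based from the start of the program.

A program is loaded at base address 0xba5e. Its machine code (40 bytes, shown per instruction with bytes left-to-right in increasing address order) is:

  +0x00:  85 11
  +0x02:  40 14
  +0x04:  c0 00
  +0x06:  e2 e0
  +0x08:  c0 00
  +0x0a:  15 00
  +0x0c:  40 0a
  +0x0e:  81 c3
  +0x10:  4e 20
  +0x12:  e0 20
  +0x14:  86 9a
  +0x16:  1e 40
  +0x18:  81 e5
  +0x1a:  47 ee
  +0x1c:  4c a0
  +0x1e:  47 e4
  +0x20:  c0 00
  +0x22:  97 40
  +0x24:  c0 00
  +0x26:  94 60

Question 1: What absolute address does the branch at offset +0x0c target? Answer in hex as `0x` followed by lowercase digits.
0xba76

[0c] 40 0a → 0x400a
  top 5b → 0x8 → beq [J]
  imm@[10:0]=0xa ⇒ $10
  target = base 0xba5e + off 0x0c + 2 + imm 10 = 0xba76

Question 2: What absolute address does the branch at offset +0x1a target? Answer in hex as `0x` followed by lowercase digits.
[1a] 47 ee → 0x47ee
  opcode bits[15:11]=0x8: beq/J
  imm: (w>>0)&0x7ff=0x7ee (s11→-18) → $-18
  target = base 0xba5e + off 0x1a + 2 + imm -18 = 0xba68

0xba68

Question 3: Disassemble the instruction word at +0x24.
ret

@+24  big-endian(c0 00) = 0xc000
  opcode bits[15:11]=0x18: ret/N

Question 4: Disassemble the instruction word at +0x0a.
+0x0a: 15 00 ⇒ word 0x1500 (big)
  op=0x1500>>11=0x2 ⇒ neg (R)
  [10:8] rd=5 = r5

neg r5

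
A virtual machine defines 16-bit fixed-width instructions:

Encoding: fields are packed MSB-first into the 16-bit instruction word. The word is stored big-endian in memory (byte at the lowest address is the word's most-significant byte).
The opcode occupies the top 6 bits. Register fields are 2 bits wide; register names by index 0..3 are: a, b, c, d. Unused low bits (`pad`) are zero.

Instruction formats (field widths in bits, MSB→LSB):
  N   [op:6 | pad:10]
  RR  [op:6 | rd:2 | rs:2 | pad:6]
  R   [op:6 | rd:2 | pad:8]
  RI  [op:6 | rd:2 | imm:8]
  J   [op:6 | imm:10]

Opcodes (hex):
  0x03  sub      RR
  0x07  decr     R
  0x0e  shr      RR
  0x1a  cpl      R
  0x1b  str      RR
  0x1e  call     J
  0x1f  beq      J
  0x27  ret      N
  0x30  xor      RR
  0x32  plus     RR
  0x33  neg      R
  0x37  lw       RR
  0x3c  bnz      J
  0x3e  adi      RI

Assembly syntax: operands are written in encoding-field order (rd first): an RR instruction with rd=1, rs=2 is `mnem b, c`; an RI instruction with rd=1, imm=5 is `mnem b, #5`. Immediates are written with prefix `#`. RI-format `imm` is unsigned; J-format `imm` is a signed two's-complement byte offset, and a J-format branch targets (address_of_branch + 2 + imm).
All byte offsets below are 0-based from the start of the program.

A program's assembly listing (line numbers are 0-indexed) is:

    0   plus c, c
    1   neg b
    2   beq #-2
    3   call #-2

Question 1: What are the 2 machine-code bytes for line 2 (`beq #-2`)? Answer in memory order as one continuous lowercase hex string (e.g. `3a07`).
line 2 (beq): pack op=0x1f:6|imm=-2:10 = 0x7ffe; big→ 7f fe

7ffe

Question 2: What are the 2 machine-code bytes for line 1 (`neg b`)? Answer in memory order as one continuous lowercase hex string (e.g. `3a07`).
cd00

line 1 (neg): pack op=0x33:6|rd=1:2|pad=0:8 = 0xcd00; big→ cd 00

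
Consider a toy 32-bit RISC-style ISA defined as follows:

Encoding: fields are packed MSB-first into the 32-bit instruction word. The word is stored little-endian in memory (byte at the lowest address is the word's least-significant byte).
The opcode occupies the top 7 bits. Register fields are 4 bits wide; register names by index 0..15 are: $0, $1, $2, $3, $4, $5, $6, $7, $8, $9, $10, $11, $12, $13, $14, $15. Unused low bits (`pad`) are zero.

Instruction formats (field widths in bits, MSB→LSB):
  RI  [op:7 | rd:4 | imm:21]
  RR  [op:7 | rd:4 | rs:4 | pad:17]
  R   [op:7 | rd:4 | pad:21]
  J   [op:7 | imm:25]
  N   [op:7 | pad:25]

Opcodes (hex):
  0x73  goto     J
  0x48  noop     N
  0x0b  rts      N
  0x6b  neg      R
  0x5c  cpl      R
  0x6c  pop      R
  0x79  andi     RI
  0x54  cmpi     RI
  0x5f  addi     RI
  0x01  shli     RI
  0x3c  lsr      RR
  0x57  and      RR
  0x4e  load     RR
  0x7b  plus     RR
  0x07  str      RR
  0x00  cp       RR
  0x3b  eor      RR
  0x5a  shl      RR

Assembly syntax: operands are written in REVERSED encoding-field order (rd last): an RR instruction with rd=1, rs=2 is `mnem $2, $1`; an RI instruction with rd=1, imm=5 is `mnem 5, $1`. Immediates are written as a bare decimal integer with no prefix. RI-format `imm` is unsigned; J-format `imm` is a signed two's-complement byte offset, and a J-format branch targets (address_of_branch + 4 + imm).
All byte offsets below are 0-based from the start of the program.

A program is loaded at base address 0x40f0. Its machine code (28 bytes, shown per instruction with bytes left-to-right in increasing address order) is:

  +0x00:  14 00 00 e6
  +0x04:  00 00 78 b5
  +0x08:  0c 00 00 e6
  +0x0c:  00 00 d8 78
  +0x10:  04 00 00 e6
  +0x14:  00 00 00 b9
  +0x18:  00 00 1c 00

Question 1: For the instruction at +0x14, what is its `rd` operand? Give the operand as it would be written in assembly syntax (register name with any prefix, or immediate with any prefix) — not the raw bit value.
[14] 00 00 00 b9 → 0xb9000000
  opcode bits[31:25]=0x5c: cpl/R
  [24:21] rd=8 = $8

$8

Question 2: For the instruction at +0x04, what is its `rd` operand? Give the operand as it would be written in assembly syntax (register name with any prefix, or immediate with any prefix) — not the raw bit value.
@+04  little-endian(00 00 78 b5) = 0xb5780000
  top 7b → 0x5a → shl [RR]
  rd: (w>>21)&0xf=0xb → $11
  rs: (w>>17)&0xf=0xc → $12

$11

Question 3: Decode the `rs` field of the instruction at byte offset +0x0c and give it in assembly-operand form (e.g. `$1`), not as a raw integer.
[0c] 00 00 d8 78 → 0x78d80000
  opcode bits[31:25]=0x3c: lsr/RR
  rd@[24:21]=0x6 ⇒ $6
  rs@[20:17]=0xc ⇒ $12

$12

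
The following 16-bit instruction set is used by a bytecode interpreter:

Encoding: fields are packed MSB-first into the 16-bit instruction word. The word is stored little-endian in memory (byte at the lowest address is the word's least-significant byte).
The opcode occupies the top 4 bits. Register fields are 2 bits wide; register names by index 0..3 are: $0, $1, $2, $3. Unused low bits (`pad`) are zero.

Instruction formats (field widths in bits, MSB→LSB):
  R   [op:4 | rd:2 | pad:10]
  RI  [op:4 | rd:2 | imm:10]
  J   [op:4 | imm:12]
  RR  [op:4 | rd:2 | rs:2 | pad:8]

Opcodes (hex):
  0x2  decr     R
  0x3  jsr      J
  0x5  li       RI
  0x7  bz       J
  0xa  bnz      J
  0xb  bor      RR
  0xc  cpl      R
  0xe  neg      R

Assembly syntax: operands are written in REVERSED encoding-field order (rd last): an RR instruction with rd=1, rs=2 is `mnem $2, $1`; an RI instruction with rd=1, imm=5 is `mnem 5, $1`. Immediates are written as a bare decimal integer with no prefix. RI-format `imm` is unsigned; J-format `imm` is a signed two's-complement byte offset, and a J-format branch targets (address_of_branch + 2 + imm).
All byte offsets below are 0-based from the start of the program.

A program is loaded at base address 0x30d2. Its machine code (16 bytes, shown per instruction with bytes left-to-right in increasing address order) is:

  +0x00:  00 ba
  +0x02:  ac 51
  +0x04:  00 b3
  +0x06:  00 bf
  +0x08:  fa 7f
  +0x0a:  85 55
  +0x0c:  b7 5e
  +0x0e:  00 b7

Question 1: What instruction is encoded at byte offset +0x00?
bor $2, $2

+0x00: 00 ba ⇒ word 0xba00 (little)
  op=0xba00>>12=0xb ⇒ bor (RR)
  rd: (w>>10)&0x3=0x2 → $2
  rs: (w>>8)&0x3=0x2 → $2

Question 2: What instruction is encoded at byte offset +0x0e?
bor $3, $1

[0e] 00 b7 → 0xb700
  op=0xb700>>12=0xb ⇒ bor (RR)
  rd: (w>>10)&0x3=0x1 → $1
  rs: (w>>8)&0x3=0x3 → $3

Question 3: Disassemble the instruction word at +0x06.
[06] 00 bf → 0xbf00
  opcode bits[15:12]=0xb: bor/RR
  rd@[11:10]=0x3 ⇒ $3
  rs@[9:8]=0x3 ⇒ $3

bor $3, $3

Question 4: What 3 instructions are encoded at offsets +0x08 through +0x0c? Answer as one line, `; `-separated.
off 0x08: read fa 7f as little → 0x7ffa
  opcode bits[15:12]=0x7: bz/J
  [11:0] imm=4090 (s12→-6) = -6
off 0x0a: read 85 55 as little → 0x5585
  opcode bits[15:12]=0x5: li/RI
  [11:10] rd=1 = $1
  [9:0] imm=389 = 389
off 0x0c: read b7 5e as little → 0x5eb7
  opcode bits[15:12]=0x5: li/RI
  [11:10] rd=3 = $3
  [9:0] imm=695 = 695

bz -6; li 389, $1; li 695, $3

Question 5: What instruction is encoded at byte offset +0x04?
bor $3, $0

@+04  little-endian(00 b3) = 0xb300
  opcode bits[15:12]=0xb: bor/RR
  rd@[11:10]=0x0 ⇒ $0
  rs@[9:8]=0x3 ⇒ $3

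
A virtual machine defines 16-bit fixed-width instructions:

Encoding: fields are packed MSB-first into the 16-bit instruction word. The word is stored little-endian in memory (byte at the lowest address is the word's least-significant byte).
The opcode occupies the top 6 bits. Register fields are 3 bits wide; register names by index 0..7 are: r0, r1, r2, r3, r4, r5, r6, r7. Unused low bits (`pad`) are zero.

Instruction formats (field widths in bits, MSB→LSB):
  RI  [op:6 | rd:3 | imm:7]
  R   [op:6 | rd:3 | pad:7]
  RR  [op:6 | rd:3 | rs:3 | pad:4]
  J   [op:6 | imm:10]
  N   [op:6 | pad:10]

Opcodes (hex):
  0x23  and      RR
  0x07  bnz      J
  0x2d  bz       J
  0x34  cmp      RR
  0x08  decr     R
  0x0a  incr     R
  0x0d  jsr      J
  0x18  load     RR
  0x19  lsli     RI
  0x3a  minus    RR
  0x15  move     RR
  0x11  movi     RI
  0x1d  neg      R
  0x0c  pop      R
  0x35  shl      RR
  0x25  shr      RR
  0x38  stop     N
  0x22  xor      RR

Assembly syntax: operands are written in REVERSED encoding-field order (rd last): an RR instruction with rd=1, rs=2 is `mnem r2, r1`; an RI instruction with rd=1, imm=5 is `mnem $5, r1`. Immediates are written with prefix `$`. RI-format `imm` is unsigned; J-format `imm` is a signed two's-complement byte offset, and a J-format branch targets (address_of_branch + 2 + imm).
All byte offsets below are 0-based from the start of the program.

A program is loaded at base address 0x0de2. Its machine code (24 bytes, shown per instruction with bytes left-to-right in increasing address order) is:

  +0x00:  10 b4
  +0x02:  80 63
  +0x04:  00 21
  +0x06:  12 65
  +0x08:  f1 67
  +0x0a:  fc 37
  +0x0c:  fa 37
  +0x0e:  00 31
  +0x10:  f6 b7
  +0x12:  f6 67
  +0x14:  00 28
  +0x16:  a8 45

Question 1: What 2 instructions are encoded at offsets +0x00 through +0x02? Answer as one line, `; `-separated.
@+00  little-endian(10 b4) = 0xb410
  op=0xb410>>10=0x2d ⇒ bz (J)
  imm@[9:0]=0x10 ⇒ $16
@+02  little-endian(80 63) = 0x6380
  op=0x6380>>10=0x18 ⇒ load (RR)
  rd@[9:7]=0x7 ⇒ r7
  rs@[6:4]=0x0 ⇒ r0

bz $16; load r0, r7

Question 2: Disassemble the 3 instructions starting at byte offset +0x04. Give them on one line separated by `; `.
[04] 00 21 → 0x2100
  op=0x2100>>10=0x8 ⇒ decr (R)
  rd: (w>>7)&0x7=0x2 → r2
[06] 12 65 → 0x6512
  op=0x6512>>10=0x19 ⇒ lsli (RI)
  rd: (w>>7)&0x7=0x2 → r2
  imm: (w>>0)&0x7f=0x12 → $18
[08] f1 67 → 0x67f1
  op=0x67f1>>10=0x19 ⇒ lsli (RI)
  rd: (w>>7)&0x7=0x7 → r7
  imm: (w>>0)&0x7f=0x71 → $113

decr r2; lsli $18, r2; lsli $113, r7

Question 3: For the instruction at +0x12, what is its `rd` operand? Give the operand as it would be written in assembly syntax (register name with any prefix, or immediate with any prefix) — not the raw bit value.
r7

off 0x12: read f6 67 as little → 0x67f6
  op=0x67f6>>10=0x19 ⇒ lsli (RI)
  rd@[9:7]=0x7 ⇒ r7
  imm@[6:0]=0x76 ⇒ $118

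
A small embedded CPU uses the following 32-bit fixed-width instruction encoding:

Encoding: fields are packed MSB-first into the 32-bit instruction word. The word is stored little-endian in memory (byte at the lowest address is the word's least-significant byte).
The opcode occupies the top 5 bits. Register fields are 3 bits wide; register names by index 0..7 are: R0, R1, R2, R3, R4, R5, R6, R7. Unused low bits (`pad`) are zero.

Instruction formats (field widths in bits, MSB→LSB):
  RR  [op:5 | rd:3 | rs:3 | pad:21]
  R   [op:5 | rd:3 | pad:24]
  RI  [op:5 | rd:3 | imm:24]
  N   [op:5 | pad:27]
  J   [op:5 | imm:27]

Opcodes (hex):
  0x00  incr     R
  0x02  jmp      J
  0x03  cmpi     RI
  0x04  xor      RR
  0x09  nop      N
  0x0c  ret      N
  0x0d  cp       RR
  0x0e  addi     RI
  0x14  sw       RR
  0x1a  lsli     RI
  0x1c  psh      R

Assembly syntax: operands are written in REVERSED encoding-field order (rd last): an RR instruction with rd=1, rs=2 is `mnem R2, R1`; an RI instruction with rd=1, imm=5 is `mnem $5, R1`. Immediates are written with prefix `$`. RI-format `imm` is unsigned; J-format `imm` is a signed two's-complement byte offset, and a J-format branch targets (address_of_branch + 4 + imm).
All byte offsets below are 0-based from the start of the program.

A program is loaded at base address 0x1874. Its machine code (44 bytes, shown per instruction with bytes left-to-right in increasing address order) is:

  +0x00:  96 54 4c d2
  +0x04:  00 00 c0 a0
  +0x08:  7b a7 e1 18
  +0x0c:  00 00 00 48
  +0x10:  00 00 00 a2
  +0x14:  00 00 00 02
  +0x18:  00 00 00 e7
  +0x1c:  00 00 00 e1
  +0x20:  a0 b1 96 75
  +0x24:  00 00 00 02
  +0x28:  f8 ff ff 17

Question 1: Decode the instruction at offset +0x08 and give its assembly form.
cmpi $14788475, R0

+0x08: 7b a7 e1 18 ⇒ word 0x18e1a77b (little)
  opcode bits[31:27]=0x3: cmpi/RI
  rd@[26:24]=0x0 ⇒ R0
  imm@[23:0]=0xe1a77b ⇒ $14788475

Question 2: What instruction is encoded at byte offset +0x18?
+0x18: 00 00 00 e7 ⇒ word 0xe7000000 (little)
  op=0xe7000000>>27=0x1c ⇒ psh (R)
  [26:24] rd=7 = R7

psh R7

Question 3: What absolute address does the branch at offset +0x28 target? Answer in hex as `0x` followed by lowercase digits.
+0x28: f8 ff ff 17 ⇒ word 0x17fffff8 (little)
  op=0x17fffff8>>27=0x2 ⇒ jmp (J)
  imm: (w>>0)&0x7ffffff=0x7fffff8 (s27→-8) → $-8
  target = base 0x1874 + off 0x28 + 4 + imm -8 = 0x1898

0x1898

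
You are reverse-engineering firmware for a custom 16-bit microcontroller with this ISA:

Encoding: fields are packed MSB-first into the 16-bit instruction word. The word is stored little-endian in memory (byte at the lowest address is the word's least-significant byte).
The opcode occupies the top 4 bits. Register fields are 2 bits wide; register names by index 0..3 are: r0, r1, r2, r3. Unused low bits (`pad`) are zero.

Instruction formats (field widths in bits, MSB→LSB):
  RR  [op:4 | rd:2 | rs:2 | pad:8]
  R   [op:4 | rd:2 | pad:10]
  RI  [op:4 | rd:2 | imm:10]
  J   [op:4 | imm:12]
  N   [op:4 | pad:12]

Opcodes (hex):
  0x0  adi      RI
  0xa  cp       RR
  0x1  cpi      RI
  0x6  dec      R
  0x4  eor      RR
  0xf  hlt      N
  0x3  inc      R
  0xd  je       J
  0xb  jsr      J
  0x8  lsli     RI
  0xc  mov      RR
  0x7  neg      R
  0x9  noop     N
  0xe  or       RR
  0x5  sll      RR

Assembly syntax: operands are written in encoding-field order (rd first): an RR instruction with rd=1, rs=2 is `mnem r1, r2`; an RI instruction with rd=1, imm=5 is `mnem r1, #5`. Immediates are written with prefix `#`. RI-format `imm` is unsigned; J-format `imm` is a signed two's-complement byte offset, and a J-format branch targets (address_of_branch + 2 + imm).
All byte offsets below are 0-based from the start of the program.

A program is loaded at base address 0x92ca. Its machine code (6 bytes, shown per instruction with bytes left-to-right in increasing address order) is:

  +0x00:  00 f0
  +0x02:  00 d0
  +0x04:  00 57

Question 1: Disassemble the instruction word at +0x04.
@+04  little-endian(00 57) = 0x5700
  top 4b → 0x5 → sll [RR]
  rd: (w>>10)&0x3=0x1 → r1
  rs: (w>>8)&0x3=0x3 → r3

sll r1, r3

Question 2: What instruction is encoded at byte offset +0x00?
hlt

+0x00: 00 f0 ⇒ word 0xf000 (little)
  opcode bits[15:12]=0xf: hlt/N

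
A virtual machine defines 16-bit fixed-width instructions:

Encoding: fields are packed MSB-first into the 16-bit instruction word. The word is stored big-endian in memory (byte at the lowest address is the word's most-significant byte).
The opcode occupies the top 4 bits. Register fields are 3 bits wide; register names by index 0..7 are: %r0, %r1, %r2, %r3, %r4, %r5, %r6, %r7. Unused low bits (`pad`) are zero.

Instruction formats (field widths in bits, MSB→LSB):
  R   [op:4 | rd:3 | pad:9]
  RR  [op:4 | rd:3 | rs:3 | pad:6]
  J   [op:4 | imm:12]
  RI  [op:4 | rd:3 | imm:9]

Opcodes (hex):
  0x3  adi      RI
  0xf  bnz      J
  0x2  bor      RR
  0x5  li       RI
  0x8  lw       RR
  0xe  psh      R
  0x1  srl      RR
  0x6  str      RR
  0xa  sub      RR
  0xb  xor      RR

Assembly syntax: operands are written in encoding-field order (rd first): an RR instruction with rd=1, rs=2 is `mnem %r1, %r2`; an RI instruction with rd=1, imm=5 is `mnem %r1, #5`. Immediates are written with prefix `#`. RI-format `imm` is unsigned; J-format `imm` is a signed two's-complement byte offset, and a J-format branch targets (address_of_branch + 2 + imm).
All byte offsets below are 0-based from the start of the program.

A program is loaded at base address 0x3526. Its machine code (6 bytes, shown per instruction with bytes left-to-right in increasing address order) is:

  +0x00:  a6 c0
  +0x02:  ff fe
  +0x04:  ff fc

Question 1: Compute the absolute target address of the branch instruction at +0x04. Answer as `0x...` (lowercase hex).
0x3528

[04] ff fc → 0xfffc
  top 4b → 0xf → bnz [J]
  imm: (w>>0)&0xfff=0xffc (s12→-4) → #-4
  target = base 0x3526 + off 0x04 + 2 + imm -4 = 0x3528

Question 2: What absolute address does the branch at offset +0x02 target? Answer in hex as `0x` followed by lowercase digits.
0x3528

[02] ff fe → 0xfffe
  opcode bits[15:12]=0xf: bnz/J
  [11:0] imm=4094 (s12→-2) = #-2
  target = base 0x3526 + off 0x02 + 2 + imm -2 = 0x3528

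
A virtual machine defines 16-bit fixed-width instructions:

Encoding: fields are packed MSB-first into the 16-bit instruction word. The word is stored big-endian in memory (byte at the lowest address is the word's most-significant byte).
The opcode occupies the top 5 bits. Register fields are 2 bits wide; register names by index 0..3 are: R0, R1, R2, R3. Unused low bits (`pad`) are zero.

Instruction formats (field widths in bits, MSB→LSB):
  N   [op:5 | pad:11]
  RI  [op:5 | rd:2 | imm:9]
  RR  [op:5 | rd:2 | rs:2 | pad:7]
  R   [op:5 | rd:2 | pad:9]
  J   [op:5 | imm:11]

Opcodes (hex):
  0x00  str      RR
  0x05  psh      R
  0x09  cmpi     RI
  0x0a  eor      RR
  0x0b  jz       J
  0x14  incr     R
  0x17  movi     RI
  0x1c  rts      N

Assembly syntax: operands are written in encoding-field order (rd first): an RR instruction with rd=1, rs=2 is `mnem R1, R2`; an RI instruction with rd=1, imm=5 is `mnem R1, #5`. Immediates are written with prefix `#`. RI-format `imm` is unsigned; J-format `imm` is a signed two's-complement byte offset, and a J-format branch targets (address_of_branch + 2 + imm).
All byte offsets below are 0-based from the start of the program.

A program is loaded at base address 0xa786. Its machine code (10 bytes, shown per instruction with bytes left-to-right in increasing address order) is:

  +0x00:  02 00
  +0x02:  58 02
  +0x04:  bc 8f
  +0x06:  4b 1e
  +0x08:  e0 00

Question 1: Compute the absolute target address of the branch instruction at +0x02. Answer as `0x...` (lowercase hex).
0xa78c

+0x02: 58 02 ⇒ word 0x5802 (big)
  op=0x5802>>11=0xb ⇒ jz (J)
  [10:0] imm=2 = #2
  target = base 0xa786 + off 0x02 + 2 + imm 2 = 0xa78c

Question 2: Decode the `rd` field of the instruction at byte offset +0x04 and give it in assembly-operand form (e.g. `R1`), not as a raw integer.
R2

@+04  big-endian(bc 8f) = 0xbc8f
  op=0xbc8f>>11=0x17 ⇒ movi (RI)
  rd: (w>>9)&0x3=0x2 → R2
  imm: (w>>0)&0x1ff=0x8f → #143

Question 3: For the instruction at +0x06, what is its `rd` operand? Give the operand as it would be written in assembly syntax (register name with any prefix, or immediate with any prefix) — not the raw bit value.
+0x06: 4b 1e ⇒ word 0x4b1e (big)
  op=0x4b1e>>11=0x9 ⇒ cmpi (RI)
  rd@[10:9]=0x1 ⇒ R1
  imm@[8:0]=0x11e ⇒ #286

R1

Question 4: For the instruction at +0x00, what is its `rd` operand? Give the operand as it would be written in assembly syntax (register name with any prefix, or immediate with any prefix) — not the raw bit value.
R1

off 0x00: read 02 00 as big → 0x0200
  opcode bits[15:11]=0x0: str/RR
  rd: (w>>9)&0x3=0x1 → R1
  rs: (w>>7)&0x3=0x0 → R0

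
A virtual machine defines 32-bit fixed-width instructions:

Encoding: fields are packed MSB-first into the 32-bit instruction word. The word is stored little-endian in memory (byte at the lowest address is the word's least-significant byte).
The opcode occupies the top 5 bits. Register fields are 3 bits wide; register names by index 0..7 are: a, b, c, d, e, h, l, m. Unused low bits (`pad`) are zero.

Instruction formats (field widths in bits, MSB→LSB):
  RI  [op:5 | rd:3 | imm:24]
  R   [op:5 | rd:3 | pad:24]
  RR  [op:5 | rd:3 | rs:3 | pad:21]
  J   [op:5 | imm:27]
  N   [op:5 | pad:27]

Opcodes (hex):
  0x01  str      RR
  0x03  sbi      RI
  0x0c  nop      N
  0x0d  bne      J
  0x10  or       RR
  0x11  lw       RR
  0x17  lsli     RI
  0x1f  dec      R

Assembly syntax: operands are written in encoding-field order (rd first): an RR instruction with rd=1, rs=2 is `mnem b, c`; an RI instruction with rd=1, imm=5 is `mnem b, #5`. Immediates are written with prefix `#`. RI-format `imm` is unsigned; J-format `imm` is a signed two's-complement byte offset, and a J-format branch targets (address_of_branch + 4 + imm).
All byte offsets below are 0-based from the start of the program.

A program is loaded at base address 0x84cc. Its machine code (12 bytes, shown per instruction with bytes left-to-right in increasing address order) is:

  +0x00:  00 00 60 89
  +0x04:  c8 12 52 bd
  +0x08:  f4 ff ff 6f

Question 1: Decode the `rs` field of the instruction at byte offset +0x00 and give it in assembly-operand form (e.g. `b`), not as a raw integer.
[00] 00 00 60 89 → 0x89600000
  opcode bits[31:27]=0x11: lw/RR
  [26:24] rd=1 = b
  [23:21] rs=3 = d

d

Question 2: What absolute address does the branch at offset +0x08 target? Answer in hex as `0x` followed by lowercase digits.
0x84cc

+0x08: f4 ff ff 6f ⇒ word 0x6ffffff4 (little)
  op=0x6ffffff4>>27=0xd ⇒ bne (J)
  imm@[26:0]=0x7fffff4 (s27→-12) ⇒ #-12
  target = base 0x84cc + off 0x08 + 4 + imm -12 = 0x84cc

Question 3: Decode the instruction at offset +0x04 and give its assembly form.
lsli h, #5378760

off 0x04: read c8 12 52 bd as little → 0xbd5212c8
  opcode bits[31:27]=0x17: lsli/RI
  [26:24] rd=5 = h
  [23:0] imm=5378760 = #5378760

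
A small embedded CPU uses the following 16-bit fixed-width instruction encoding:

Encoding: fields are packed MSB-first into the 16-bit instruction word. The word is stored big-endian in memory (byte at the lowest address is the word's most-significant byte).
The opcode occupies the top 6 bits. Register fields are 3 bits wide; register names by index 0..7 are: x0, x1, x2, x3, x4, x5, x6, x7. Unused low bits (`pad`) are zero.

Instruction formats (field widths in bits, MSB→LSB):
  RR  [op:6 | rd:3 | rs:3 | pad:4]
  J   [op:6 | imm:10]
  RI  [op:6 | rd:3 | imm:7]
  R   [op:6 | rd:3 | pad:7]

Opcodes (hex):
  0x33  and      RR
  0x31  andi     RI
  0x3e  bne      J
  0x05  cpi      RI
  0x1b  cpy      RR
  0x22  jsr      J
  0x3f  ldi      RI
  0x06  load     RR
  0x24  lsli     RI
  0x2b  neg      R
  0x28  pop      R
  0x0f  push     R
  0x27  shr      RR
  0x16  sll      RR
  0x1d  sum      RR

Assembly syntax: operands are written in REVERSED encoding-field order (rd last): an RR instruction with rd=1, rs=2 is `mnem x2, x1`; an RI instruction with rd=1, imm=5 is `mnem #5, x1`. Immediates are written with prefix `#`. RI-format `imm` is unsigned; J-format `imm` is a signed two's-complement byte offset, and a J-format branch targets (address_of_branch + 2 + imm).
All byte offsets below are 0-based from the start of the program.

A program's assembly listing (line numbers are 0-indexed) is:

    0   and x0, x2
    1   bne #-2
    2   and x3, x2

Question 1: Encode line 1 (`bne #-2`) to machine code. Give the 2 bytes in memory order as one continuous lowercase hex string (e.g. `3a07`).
line 1 (bne): pack op=0x3e:6|imm=-2:10 = 0xfbfe; big→ fb fe

fbfe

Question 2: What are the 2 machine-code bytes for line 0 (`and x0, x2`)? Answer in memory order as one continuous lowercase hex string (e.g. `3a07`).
cd00

L0: and op=0x33:6|rd=2:3|rs=0:3|pad=0:4 ⇒ 0xcd00 ⇒ big cd 00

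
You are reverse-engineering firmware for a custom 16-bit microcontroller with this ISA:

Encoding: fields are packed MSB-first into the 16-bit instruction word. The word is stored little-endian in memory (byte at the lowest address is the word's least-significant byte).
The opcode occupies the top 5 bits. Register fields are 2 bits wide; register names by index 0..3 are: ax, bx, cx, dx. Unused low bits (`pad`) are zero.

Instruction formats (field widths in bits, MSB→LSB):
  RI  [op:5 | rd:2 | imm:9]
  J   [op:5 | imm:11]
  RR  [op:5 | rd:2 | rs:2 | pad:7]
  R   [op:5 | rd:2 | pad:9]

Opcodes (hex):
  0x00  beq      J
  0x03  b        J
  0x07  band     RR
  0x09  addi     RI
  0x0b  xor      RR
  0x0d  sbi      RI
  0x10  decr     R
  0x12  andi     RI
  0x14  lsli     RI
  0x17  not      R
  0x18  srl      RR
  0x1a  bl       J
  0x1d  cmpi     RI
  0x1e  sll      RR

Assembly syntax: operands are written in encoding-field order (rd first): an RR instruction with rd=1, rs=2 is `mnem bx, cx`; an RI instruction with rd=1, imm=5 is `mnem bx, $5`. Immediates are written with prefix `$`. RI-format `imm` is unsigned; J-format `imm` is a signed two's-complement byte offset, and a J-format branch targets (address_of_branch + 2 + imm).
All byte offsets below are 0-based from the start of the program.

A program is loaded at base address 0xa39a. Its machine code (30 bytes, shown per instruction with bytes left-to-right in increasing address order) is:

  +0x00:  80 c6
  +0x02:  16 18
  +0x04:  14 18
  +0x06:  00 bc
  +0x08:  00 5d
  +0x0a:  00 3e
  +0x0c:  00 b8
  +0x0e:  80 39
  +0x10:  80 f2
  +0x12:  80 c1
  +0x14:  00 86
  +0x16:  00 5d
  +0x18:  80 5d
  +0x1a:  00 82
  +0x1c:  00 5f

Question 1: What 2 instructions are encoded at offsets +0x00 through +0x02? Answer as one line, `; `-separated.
srl dx, bx; b $22

@+00  little-endian(80 c6) = 0xc680
  op=0xc680>>11=0x18 ⇒ srl (RR)
  rd@[10:9]=0x3 ⇒ dx
  rs@[8:7]=0x1 ⇒ bx
@+02  little-endian(16 18) = 0x1816
  op=0x1816>>11=0x3 ⇒ b (J)
  imm@[10:0]=0x16 ⇒ $22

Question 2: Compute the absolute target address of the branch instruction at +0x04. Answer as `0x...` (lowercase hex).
0xa3b4

+0x04: 14 18 ⇒ word 0x1814 (little)
  opcode bits[15:11]=0x3: b/J
  [10:0] imm=20 = $20
  target = base 0xa39a + off 0x04 + 2 + imm 20 = 0xa3b4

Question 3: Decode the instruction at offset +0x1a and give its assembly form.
decr bx

off 0x1a: read 00 82 as little → 0x8200
  op=0x8200>>11=0x10 ⇒ decr (R)
  [10:9] rd=1 = bx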